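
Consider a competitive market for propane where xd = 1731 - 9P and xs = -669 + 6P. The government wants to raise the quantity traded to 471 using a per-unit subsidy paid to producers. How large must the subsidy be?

At x = 471, invert demand for the buyer price: Pb = (1731 − 471)/9 = 140; invert supply for the seller price: Ps = (471 − (-669))/6 = 190.
The subsidy must fill the gap: s = Ps − Pb = 190 − 140 = 50.

Required subsidy s = 50 per unit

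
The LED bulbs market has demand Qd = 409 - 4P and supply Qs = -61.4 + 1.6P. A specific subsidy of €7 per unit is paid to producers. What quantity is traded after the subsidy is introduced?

Pre-subsidy: 409 - 4P = -61.4 + 1.6P gives P* = 84, Q* = 73.
With the subsidy, sellers receive Ps = Pb + 7 for each unit, where Pb is the price buyers pay.
Supply in terms of Pb becomes Qs = -61.4 + 1.6(Pb + 7) = -50.2 + 1.6Pb. Setting this equal to demand: 409 - 4Pb = -50.2 + 1.6Pb, so Pb = 82.
Sellers receive Ps = 82 + 7 = 89; Q' = 409 − 4·82 = 81.

Q' = 81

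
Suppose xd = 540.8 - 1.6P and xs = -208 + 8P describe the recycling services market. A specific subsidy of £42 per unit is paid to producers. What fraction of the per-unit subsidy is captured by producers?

Producer share = 1/6

Pre-subsidy: 540.8 - 1.6P = -208 + 8P gives P* = 78, x* = 416.
With the subsidy, sellers receive Ps = Pb + 42 for each unit, where Pb is the price buyers pay.
Supply in terms of Pb becomes xs = -208 + 8(Pb + 42) = 128 + 8Pb. Setting this equal to demand: 540.8 - 1.6Pb = 128 + 8Pb, so Pb = 43.
Sellers receive Ps = 43 + 42 = 85; x' = 540.8 − 1.6·43 = 472.
Buyers' price falls by P* − Pb = 78 − 43 = 35; sellers' price rises by Ps − P* = 85 − 78 = 7.
So producers capture 7/42 = 1/6 of each unit of subsidy.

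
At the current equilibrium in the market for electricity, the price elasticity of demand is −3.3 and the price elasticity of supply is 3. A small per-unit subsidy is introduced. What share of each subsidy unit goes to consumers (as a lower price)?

For a small subsidy around the equilibrium, the benefit split depends on the relative slopes, which at a point are proportional to the elasticities.
Buyer share = εs/(εs + |εd|) = 3/(3 + 3.3) = 10/21; seller share = |εd|/(εs + |εd|) = 11/21.

Consumer share = 10/21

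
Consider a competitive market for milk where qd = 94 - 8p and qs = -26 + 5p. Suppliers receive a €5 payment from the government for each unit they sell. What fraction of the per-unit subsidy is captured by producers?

Producer share = 8/13

Pre-subsidy: 94 - 8p = -26 + 5p gives p* = 120/13, q* = 262/13.
With the subsidy, sellers receive ps = pb + 5 for each unit, where pb is the price buyers pay.
Supply in terms of pb becomes qs = -26 + 5(pb + 5) = -1 + 5pb. Setting this equal to demand: 94 - 8pb = -1 + 5pb, so pb = 95/13.
Sellers receive ps = 95/13 + 5 = 160/13; q' = 94 − 8·(95/13) = 462/13.
Buyers' price falls by p* − pb = 120/13 − 95/13 = 25/13; sellers' price rises by ps − p* = 160/13 − 120/13 = 40/13.
So producers capture (40/13)/5 = 8/13 of each unit of subsidy.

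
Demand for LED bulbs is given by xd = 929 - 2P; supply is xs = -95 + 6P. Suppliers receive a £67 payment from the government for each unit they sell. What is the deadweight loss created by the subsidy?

Deadweight loss = £3366.75

Pre-subsidy: 929 - 2P = -95 + 6P gives P* = 128, x* = 673.
With the subsidy, sellers receive Ps = Pb + 67 for each unit, where Pb is the price buyers pay.
Supply in terms of Pb becomes xs = -95 + 6(Pb + 67) = 307 + 6Pb. Setting this equal to demand: 929 - 2Pb = 307 + 6Pb, so Pb = 77.75.
Sellers receive Ps = 77.75 + 67 = 144.75; x' = 929 − 2·77.75 = 773.5.
The subsidy expands output by 773.5 − 673 = 100.5 past the efficient level; on those units the gap between marginal cost and willingness to pay runs from 0 up to 67.
DWL = ½ × 67 × 100.5 = 3366.75.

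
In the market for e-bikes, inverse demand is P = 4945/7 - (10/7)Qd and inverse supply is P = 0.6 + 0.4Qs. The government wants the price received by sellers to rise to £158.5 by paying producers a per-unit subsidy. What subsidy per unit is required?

At a seller price of 158.5, quantity supplied is -1.5 + 2.5·158.5 = 394.75.
Buyers absorb 394.75 only when they pay Pb = 4945/7 − (10/7)·394.75 = 142.5.
s = Ps − Pb = 158.5 − 142.5 = 16.

Required subsidy s = £16 per unit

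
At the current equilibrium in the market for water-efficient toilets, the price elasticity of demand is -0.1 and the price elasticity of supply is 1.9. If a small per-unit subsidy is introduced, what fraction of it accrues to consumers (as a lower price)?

For a small subsidy around the equilibrium, the benefit split depends on the relative slopes, which at a point are proportional to the elasticities.
Buyer share = εs/(εs + |εd|) = 1.9/(1.9 + 0.1) = 0.95; seller share = |εd|/(εs + |εd|) = 0.05.

Consumer share = 0.95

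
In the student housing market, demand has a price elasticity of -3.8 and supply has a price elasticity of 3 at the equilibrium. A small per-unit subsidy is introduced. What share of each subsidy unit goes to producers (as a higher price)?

For a small subsidy around the equilibrium, the benefit split depends on the relative slopes, which at a point are proportional to the elasticities.
Buyer share = εs/(εs + |εd|) = 3/(3 + 3.8) = 15/34; seller share = |εd|/(εs + |εd|) = 19/34.
So producers capture 19/34 of the subsidy.

Producer share = 19/34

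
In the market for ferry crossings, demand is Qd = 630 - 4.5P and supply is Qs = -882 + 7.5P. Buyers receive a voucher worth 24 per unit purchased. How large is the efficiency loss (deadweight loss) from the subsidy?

Deadweight loss = 810

Pre-subsidy: 630 - 4.5P = -882 + 7.5P gives P* = 126, Q* = 63.
With the rebate, buyers effectively pay Pb = Ps − 24, where Ps is the price sellers receive.
Demand in terms of Ps becomes Qd = 630 − 4.5(Ps − 24) = 738 - 4.5Ps. Setting this equal to supply: 738 - 4.5Ps = -882 + 7.5Ps, so Ps = 135.
Buyers pay Pb = 135 − 24 = 111; Q' = -882 + 7.5·135 = 130.5.
The subsidy expands output by 130.5 − 63 = 67.5 past the efficient level; on those units the gap between marginal cost and willingness to pay runs from 0 up to 24.
DWL = ½ × 24 × 67.5 = 810.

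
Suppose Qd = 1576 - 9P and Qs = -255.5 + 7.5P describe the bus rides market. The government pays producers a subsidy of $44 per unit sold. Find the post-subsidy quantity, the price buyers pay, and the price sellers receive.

Pre-subsidy: 1576 - 9P = -255.5 + 7.5P gives P* = 111, Q* = 577.
With the subsidy, sellers receive Ps = Pb + 44 for each unit, where Pb is the price buyers pay.
Supply in terms of Pb becomes Qs = -255.5 + 7.5(Pb + 44) = 74.5 + 7.5Pb. Setting this equal to demand: 1576 - 9Pb = 74.5 + 7.5Pb, so Pb = 91.
Sellers receive Ps = 91 + 44 = 135; Q' = 1576 − 9·91 = 757.

Q' = 757; buyers pay $91; sellers receive $135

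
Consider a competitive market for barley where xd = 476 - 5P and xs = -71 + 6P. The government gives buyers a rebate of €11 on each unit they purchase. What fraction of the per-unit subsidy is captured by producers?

Pre-subsidy: 476 - 5P = -71 + 6P gives P* = 547/11, x* = 2501/11.
With the rebate, buyers effectively pay Pb = Ps − 11, where Ps is the price sellers receive.
Demand in terms of Ps becomes xd = 476 − 5(Ps − 11) = 531 - 5Ps. Setting this equal to supply: 531 - 5Ps = -71 + 6Ps, so Ps = 602/11.
Buyers pay Pb = 602/11 − 11 = 481/11; x' = -71 + 6·(602/11) = 2831/11.
Buyers' price falls by P* − Pb = 547/11 − 481/11 = 6; sellers' price rises by Ps − P* = 602/11 − 547/11 = 5.
So producers capture 5/11 = 5/11 of each unit of subsidy.

Producer share = 5/11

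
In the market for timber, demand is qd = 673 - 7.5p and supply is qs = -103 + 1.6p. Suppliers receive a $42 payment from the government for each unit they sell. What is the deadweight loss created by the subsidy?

Deadweight loss = 15120/13

Pre-subsidy: 673 - 7.5p = -103 + 1.6p gives p* = 7760/91, q* = 3043/91.
With the subsidy, sellers receive ps = pb + 42 for each unit, where pb is the price buyers pay.
Supply in terms of pb becomes qs = -103 + 1.6(pb + 42) = -35.8 + 1.6pb. Setting this equal to demand: 673 - 7.5pb = -35.8 + 1.6pb, so pb = 7088/91.
Sellers receive ps = 7088/91 + 42 = 10910/91; q' = 673 − 7.5·(7088/91) = 8083/91.
The subsidy expands output by 8083/91 − 3043/91 = 720/13 past the efficient level; on those units the gap between marginal cost and willingness to pay runs from 0 up to 42.
DWL = ½ × 42 × 720/13 = 15120/13.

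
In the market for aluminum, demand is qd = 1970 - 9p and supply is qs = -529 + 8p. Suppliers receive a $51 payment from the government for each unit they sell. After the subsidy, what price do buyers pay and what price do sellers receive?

Pre-subsidy: 1970 - 9p = -529 + 8p gives p* = 147, q* = 647.
With the subsidy, sellers receive ps = pb + 51 for each unit, where pb is the price buyers pay.
Supply in terms of pb becomes qs = -529 + 8(pb + 51) = -121 + 8pb. Setting this equal to demand: 1970 - 9pb = -121 + 8pb, so pb = 123.
Sellers receive ps = 123 + 51 = 174; q' = 1970 − 9·123 = 863.

Buyers pay $123; sellers receive $174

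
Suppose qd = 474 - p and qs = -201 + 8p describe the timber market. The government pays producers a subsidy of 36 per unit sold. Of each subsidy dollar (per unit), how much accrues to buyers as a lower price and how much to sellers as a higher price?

Buyers gain 32 per unit; sellers gain 4 per unit

Pre-subsidy: 474 - p = -201 + 8p gives p* = 75, q* = 399.
With the subsidy, sellers receive ps = pb + 36 for each unit, where pb is the price buyers pay.
Supply in terms of pb becomes qs = -201 + 8(pb + 36) = 87 + 8pb. Setting this equal to demand: 474 - pb = 87 + 8pb, so pb = 43.
Sellers receive ps = 43 + 36 = 79; q' = 474 − 1·43 = 431.
Buyers' price falls by p* − pb = 75 − 43 = 32; sellers' price rises by ps − p* = 79 − 75 = 4.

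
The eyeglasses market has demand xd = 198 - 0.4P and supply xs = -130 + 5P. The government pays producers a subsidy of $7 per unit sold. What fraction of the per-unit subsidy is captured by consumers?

Pre-subsidy: 198 - 0.4P = -130 + 5P gives P* = 1640/27, x* = 4690/27.
With the subsidy, sellers receive Ps = Pb + 7 for each unit, where Pb is the price buyers pay.
Supply in terms of Pb becomes xs = -130 + 5(Pb + 7) = -95 + 5Pb. Setting this equal to demand: 198 - 0.4Pb = -95 + 5Pb, so Pb = 1465/27.
Sellers receive Ps = 1465/27 + 7 = 1654/27; x' = 198 − 0.4·(1465/27) = 4760/27.
Buyers' price falls by P* − Pb = 1640/27 − 1465/27 = 175/27; sellers' price rises by Ps − P* = 1654/27 − 1640/27 = 14/27.
So consumers capture (175/27)/7 = 25/27 of each unit of subsidy.

Consumer share = 25/27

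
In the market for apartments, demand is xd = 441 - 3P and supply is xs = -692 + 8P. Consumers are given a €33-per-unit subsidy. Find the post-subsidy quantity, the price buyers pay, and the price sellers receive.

x' = 204; buyers pay €79; sellers receive €112

Pre-subsidy: 441 - 3P = -692 + 8P gives P* = 103, x* = 132.
With the rebate, buyers effectively pay Pb = Ps − 33, where Ps is the price sellers receive.
Demand in terms of Ps becomes xd = 441 − 3(Ps − 33) = 540 - 3Ps. Setting this equal to supply: 540 - 3Ps = -692 + 8Ps, so Ps = 112.
Buyers pay Pb = 112 − 33 = 79; x' = -692 + 8·112 = 204.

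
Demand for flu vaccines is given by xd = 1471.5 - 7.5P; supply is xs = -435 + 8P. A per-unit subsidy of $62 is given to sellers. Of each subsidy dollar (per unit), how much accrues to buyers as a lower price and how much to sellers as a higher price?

Buyers gain $32 per unit; sellers gain $30 per unit

Pre-subsidy: 1471.5 - 7.5P = -435 + 8P gives P* = 123, x* = 549.
With the subsidy, sellers receive Ps = Pb + 62 for each unit, where Pb is the price buyers pay.
Supply in terms of Pb becomes xs = -435 + 8(Pb + 62) = 61 + 8Pb. Setting this equal to demand: 1471.5 - 7.5Pb = 61 + 8Pb, so Pb = 91.
Sellers receive Ps = 91 + 62 = 153; x' = 1471.5 − 7.5·91 = 789.
Buyers' price falls by P* − Pb = 123 − 91 = 32; sellers' price rises by Ps − P* = 153 − 123 = 30.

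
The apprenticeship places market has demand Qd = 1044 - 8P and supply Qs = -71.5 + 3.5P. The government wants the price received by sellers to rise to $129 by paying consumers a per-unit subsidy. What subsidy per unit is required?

At a seller price of 129, quantity supplied is -71.5 + 3.5·129 = 380.
Buyers absorb 380 only when they pay Pb with 1044 − 8·Pb = 380, i.e. Pb = 83.
s = Ps − Pb = 129 − 83 = 46.

Required subsidy s = $46 per unit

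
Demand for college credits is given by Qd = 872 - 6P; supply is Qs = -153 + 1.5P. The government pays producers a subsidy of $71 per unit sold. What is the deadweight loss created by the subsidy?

Deadweight loss = $3024.6

Pre-subsidy: 872 - 6P = -153 + 1.5P gives P* = 410/3, Q* = 52.
With the subsidy, sellers receive Ps = Pb + 71 for each unit, where Pb is the price buyers pay.
Supply in terms of Pb becomes Qs = -153 + 1.5(Pb + 71) = -46.5 + 1.5Pb. Setting this equal to demand: 872 - 6Pb = -46.5 + 1.5Pb, so Pb = 1837/15.
Sellers receive Ps = 1837/15 + 71 = 2902/15; Q' = 872 − 6·(1837/15) = 137.2.
The subsidy expands output by 137.2 − 52 = 85.2 past the efficient level; on those units the gap between marginal cost and willingness to pay runs from 0 up to 71.
DWL = ½ × 71 × 85.2 = 3024.6.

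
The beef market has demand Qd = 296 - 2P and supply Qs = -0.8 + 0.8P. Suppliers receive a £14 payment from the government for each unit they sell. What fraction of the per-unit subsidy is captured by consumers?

Consumer share = 2/7

Pre-subsidy: 296 - 2P = -0.8 + 0.8P gives P* = 106, Q* = 84.
With the subsidy, sellers receive Ps = Pb + 14 for each unit, where Pb is the price buyers pay.
Supply in terms of Pb becomes Qs = -0.8 + 0.8(Pb + 14) = 10.4 + 0.8Pb. Setting this equal to demand: 296 - 2Pb = 10.4 + 0.8Pb, so Pb = 102.
Sellers receive Ps = 102 + 14 = 116; Q' = 296 − 2·102 = 92.
Buyers' price falls by P* − Pb = 106 − 102 = 4; sellers' price rises by Ps − P* = 116 − 106 = 10.
So consumers capture 4/14 = 2/7 of each unit of subsidy.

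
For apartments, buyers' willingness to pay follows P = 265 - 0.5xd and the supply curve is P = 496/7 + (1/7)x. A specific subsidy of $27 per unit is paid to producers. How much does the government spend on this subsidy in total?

Pre-subsidy: 265 - 0.5x = 496/7 + (1/7)x gives x* = 302 and P* = 114.
With the subsidy, sellers receive Ps = Pb + 27 for each unit, where Pb is the price buyers pay.
On the curves, Pb = 265 - 0.5x and Ps = 496/7 + (1/7)x; the wedge Ps − Pb = 27 gives 496/7 + (1/7)x − (265 - 0.5x) = 27, so x' = 344.
Then Pb = 265 − 0.5·344 = 93 and Ps = 496/7 + (1/7)·344 = 120.
Government outlay = subsidy × quantity = 27 × 344 = 9288.

Government cost = $9288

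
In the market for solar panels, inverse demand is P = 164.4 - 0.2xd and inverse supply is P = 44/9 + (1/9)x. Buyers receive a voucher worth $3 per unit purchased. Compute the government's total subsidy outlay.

Pre-subsidy: 164.4 - 0.2x = 44/9 + (1/9)x gives x* = 3589/7 and P* = 433/7.
With the rebate, buyers effectively pay Pb = Ps − 3, where Ps is the price sellers receive.
On the curves, Pb = 164.4 - 0.2x and Ps = 44/9 + (1/9)x; the wedge Ps − Pb = 3 gives 44/9 + (1/9)x − (164.4 - 0.2x) = 3, so x' = 7313/14.
Then Pb = 164.4 − 0.2·(7313/14) = 839/14 and Ps = 44/9 + (1/9)·(7313/14) = 881/14.
Government outlay = subsidy × quantity = 3 × 7313/14 = 21939/14.

Government cost = 21939/14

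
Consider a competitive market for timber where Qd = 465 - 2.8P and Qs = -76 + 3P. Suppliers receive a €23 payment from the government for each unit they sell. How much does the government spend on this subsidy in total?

Pre-subsidy: 465 - 2.8P = -76 + 3P gives P* = 2705/29, Q* = 5911/29.
With the subsidy, sellers receive Ps = Pb + 23 for each unit, where Pb is the price buyers pay.
Supply in terms of Pb becomes Qs = -76 + 3(Pb + 23) = -7 + 3Pb. Setting this equal to demand: 465 - 2.8Pb = -7 + 3Pb, so Pb = 2360/29.
Sellers receive Ps = 2360/29 + 23 = 3027/29; Q' = 465 − 2.8·(2360/29) = 6877/29.
Government outlay = subsidy × quantity = 23 × 6877/29 = 158171/29.

Government cost = 158171/29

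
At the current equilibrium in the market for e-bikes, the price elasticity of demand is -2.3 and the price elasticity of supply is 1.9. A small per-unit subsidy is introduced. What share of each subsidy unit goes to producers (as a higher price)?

Producer share = 23/42

For a small subsidy around the equilibrium, the benefit split depends on the relative slopes, which at a point are proportional to the elasticities.
Buyer share = εs/(εs + |εd|) = 1.9/(1.9 + 2.3) = 19/42; seller share = |εd|/(εs + |εd|) = 23/42.
So producers capture 23/42 of the subsidy.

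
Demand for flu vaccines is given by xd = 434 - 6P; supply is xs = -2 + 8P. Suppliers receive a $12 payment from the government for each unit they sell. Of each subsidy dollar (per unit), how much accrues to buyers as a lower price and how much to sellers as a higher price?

Buyers gain 48/7 per unit; sellers gain 36/7 per unit

Pre-subsidy: 434 - 6P = -2 + 8P gives P* = 218/7, x* = 1730/7.
With the subsidy, sellers receive Ps = Pb + 12 for each unit, where Pb is the price buyers pay.
Supply in terms of Pb becomes xs = -2 + 8(Pb + 12) = 94 + 8Pb. Setting this equal to demand: 434 - 6Pb = 94 + 8Pb, so Pb = 170/7.
Sellers receive Ps = 170/7 + 12 = 254/7; x' = 434 − 6·(170/7) = 2018/7.
Buyers' price falls by P* − Pb = 218/7 − 170/7 = 48/7; sellers' price rises by Ps − P* = 254/7 − 218/7 = 36/7.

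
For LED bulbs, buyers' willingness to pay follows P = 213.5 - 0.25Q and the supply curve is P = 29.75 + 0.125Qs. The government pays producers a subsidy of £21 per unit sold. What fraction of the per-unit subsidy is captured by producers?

Pre-subsidy: 213.5 - 0.25Q = 29.75 + 0.125Q gives Q* = 490 and P* = 91.
With the subsidy, sellers receive Ps = Pb + 21 for each unit, where Pb is the price buyers pay.
On the curves, Pb = 213.5 - 0.25Q and Ps = 29.75 + 0.125Q; the wedge Ps − Pb = 21 gives 29.75 + 0.125Q − (213.5 - 0.25Q) = 21, so Q' = 546.
Then Pb = 213.5 − 0.25·546 = 77 and Ps = 29.75 + 0.125·546 = 98.
Buyers' price falls by P* − Pb = 91 − 77 = 14; sellers' price rises by Ps − P* = 98 − 91 = 7.
So producers capture 7/21 = 1/3 of each unit of subsidy.

Producer share = 1/3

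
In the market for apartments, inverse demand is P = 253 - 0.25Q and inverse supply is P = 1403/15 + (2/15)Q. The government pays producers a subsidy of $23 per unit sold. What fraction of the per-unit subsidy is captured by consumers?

Consumer share = 15/23

Pre-subsidy: 253 - 0.25Q = 1403/15 + (2/15)Q gives Q* = 416 and P* = 149.
With the subsidy, sellers receive Ps = Pb + 23 for each unit, where Pb is the price buyers pay.
On the curves, Pb = 253 - 0.25Q and Ps = 1403/15 + (2/15)Q; the wedge Ps − Pb = 23 gives 1403/15 + (2/15)Q − (253 - 0.25Q) = 23, so Q' = 476.
Then Pb = 253 − 0.25·476 = 134 and Ps = 1403/15 + (2/15)·476 = 157.
Buyers' price falls by P* − Pb = 149 − 134 = 15; sellers' price rises by Ps − P* = 157 − 149 = 8.
So consumers capture 15/23 = 15/23 of each unit of subsidy.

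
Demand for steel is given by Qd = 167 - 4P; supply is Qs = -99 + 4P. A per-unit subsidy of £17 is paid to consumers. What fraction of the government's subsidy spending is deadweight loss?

DWL / government spending = 0.25

Pre-subsidy: 167 - 4P = -99 + 4P gives P* = 33.25, Q* = 34.
With the rebate, buyers effectively pay Pb = Ps − 17, where Ps is the price sellers receive.
Demand in terms of Ps becomes Qd = 167 − 4(Ps − 17) = 235 - 4Ps. Setting this equal to supply: 235 - 4Ps = -99 + 4Ps, so Ps = 41.75.
Buyers pay Pb = 41.75 − 17 = 24.75; Q' = -99 + 4·41.75 = 68.
ΔCS = ½(34 + 68)(33.25 − 24.75) = 433.5; ΔPS = ½(34 + 68)(41.75 − 33.25) = 433.5.
Government spending = 17 × 68 = 1156.
DWL = ½ × 17 × (68 − 34) = 289; fraction = 289 / 1156 = 0.25.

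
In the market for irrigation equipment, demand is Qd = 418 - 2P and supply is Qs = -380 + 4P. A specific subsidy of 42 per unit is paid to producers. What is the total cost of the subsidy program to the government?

Government cost = 8736

Pre-subsidy: 418 - 2P = -380 + 4P gives P* = 133, Q* = 152.
With the subsidy, sellers receive Ps = Pb + 42 for each unit, where Pb is the price buyers pay.
Supply in terms of Pb becomes Qs = -380 + 4(Pb + 42) = -212 + 4Pb. Setting this equal to demand: 418 - 2Pb = -212 + 4Pb, so Pb = 105.
Sellers receive Ps = 105 + 42 = 147; Q' = 418 − 2·105 = 208.
Government outlay = subsidy × quantity = 42 × 208 = 8736.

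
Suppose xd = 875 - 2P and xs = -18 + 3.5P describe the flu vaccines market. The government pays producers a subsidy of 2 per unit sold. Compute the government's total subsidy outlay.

Government cost = 12162/11

Pre-subsidy: 875 - 2P = -18 + 3.5P gives P* = 1786/11, x* = 6053/11.
With the subsidy, sellers receive Ps = Pb + 2 for each unit, where Pb is the price buyers pay.
Supply in terms of Pb becomes xs = -18 + 3.5(Pb + 2) = -11 + 3.5Pb. Setting this equal to demand: 875 - 2Pb = -11 + 3.5Pb, so Pb = 1772/11.
Sellers receive Ps = 1772/11 + 2 = 1794/11; x' = 875 − 2·(1772/11) = 6081/11.
Government outlay = subsidy × quantity = 2 × 6081/11 = 12162/11.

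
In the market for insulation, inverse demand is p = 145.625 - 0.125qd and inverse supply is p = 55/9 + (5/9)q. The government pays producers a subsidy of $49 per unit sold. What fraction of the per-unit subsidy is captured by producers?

Pre-subsidy: 145.625 - 0.125q = 55/9 + (5/9)q gives q* = 205 and p* = 120.
With the subsidy, sellers receive ps = pb + 49 for each unit, where pb is the price buyers pay.
On the curves, pb = 145.625 - 0.125q and ps = 55/9 + (5/9)q; the wedge ps − pb = 49 gives 55/9 + (5/9)q − (145.625 - 0.125q) = 49, so q' = 277.
Then pb = 145.625 − 0.125·277 = 111 and ps = 55/9 + (5/9)·277 = 160.
Buyers' price falls by p* − pb = 120 − 111 = 9; sellers' price rises by ps − p* = 160 − 120 = 40.
So producers capture 40/49 = 40/49 of each unit of subsidy.

Producer share = 40/49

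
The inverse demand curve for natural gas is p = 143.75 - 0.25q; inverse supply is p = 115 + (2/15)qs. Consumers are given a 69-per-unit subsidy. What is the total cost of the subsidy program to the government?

Pre-subsidy: 143.75 - 0.25q = 115 + (2/15)q gives q* = 75 and p* = 125.
With the rebate, buyers effectively pay pb = ps − 69, where ps is the price sellers receive.
On the curves, pb = 143.75 - 0.25q and ps = 115 + (2/15)q; the wedge ps − pb = 69 gives 115 + (2/15)q − (143.75 - 0.25q) = 69, so q' = 255.
Then pb = 143.75 − 0.25·255 = 80 and ps = 115 + (2/15)·255 = 149.
Government outlay = subsidy × quantity = 69 × 255 = 17595.

Government cost = 17595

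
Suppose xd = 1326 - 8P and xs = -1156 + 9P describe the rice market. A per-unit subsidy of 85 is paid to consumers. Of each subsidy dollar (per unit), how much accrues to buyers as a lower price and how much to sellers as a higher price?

Buyers gain 45 per unit; sellers gain 40 per unit

Pre-subsidy: 1326 - 8P = -1156 + 9P gives P* = 146, x* = 158.
With the rebate, buyers effectively pay Pb = Ps − 85, where Ps is the price sellers receive.
Demand in terms of Ps becomes xd = 1326 − 8(Ps − 85) = 2006 - 8Ps. Setting this equal to supply: 2006 - 8Ps = -1156 + 9Ps, so Ps = 186.
Buyers pay Pb = 186 − 85 = 101; x' = -1156 + 9·186 = 518.
Buyers' price falls by P* − Pb = 146 − 101 = 45; sellers' price rises by Ps − P* = 186 − 146 = 40.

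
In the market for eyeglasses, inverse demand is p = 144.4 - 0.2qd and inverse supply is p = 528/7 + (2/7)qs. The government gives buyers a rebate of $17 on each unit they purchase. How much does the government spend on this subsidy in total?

Pre-subsidy: 144.4 - 0.2q = 528/7 + (2/7)q gives q* = 142 and p* = 116.
With the rebate, buyers effectively pay pb = ps − 17, where ps is the price sellers receive.
On the curves, pb = 144.4 - 0.2q and ps = 528/7 + (2/7)q; the wedge ps − pb = 17 gives 528/7 + (2/7)q − (144.4 - 0.2q) = 17, so q' = 177.
Then pb = 144.4 − 0.2·177 = 109 and ps = 528/7 + (2/7)·177 = 126.
Government outlay = subsidy × quantity = 17 × 177 = 3009.

Government cost = $3009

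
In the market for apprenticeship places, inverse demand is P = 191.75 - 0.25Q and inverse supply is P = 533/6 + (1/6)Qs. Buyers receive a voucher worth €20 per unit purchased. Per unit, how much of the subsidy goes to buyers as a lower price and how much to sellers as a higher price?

Buyers gain €12 per unit; sellers gain €8 per unit

Pre-subsidy: 191.75 - 0.25Q = 533/6 + (1/6)Q gives Q* = 247 and P* = 130.
With the rebate, buyers effectively pay Pb = Ps − 20, where Ps is the price sellers receive.
On the curves, Pb = 191.75 - 0.25Q and Ps = 533/6 + (1/6)Q; the wedge Ps − Pb = 20 gives 533/6 + (1/6)Q − (191.75 - 0.25Q) = 20, so Q' = 295.
Then Pb = 191.75 − 0.25·295 = 118 and Ps = 533/6 + (1/6)·295 = 138.
Buyers' price falls by P* − Pb = 130 − 118 = 12; sellers' price rises by Ps − P* = 138 − 130 = 8.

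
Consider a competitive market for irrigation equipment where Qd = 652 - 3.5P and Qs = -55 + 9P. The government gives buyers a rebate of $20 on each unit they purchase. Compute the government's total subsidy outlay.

Government cost = $10088.8

Pre-subsidy: 652 - 3.5P = -55 + 9P gives P* = 56.56, Q* = 454.04.
With the rebate, buyers effectively pay Pb = Ps − 20, where Ps is the price sellers receive.
Demand in terms of Ps becomes Qd = 652 − 3.5(Ps − 20) = 722 - 3.5Ps. Setting this equal to supply: 722 - 3.5Ps = -55 + 9Ps, so Ps = 62.16.
Buyers pay Pb = 62.16 − 20 = 42.16; Q' = -55 + 9·62.16 = 504.44.
Government outlay = subsidy × quantity = 20 × 504.44 = 10088.8.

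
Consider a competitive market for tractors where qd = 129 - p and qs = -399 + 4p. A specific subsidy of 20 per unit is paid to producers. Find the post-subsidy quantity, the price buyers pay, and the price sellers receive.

Pre-subsidy: 129 - p = -399 + 4p gives p* = 105.6, q* = 23.4.
With the subsidy, sellers receive ps = pb + 20 for each unit, where pb is the price buyers pay.
Supply in terms of pb becomes qs = -399 + 4(pb + 20) = -319 + 4pb. Setting this equal to demand: 129 - pb = -319 + 4pb, so pb = 89.6.
Sellers receive ps = 89.6 + 20 = 109.6; q' = 129 − 1·89.6 = 39.4.

q' = 39.4; buyers pay 89.6; sellers receive 109.6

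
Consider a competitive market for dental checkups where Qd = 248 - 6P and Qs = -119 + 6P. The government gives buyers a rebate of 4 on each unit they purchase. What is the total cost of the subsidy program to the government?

Government cost = 306

Pre-subsidy: 248 - 6P = -119 + 6P gives P* = 367/12, Q* = 64.5.
With the rebate, buyers effectively pay Pb = Ps − 4, where Ps is the price sellers receive.
Demand in terms of Ps becomes Qd = 248 − 6(Ps − 4) = 272 - 6Ps. Setting this equal to supply: 272 - 6Ps = -119 + 6Ps, so Ps = 391/12.
Buyers pay Pb = 391/12 − 4 = 343/12; Q' = -119 + 6·(391/12) = 76.5.
Government outlay = subsidy × quantity = 4 × 76.5 = 306.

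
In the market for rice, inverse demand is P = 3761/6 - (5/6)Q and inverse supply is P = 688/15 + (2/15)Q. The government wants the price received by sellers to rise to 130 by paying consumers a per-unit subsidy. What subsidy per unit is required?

At a seller price of 130, quantity supplied is -344 + 7.5·130 = 631.
Buyers absorb 631 only when they pay Pb = 3761/6 − (5/6)·631 = 101.
s = Ps − Pb = 130 − 101 = 29.

Required subsidy s = 29 per unit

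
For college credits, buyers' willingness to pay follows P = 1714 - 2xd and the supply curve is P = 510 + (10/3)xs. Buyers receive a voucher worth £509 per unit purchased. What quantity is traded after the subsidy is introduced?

Pre-subsidy: 1714 - 2x = 510 + (10/3)x gives x* = 225.75 and P* = 1262.5.
With the rebate, buyers effectively pay Pb = Ps − 509, where Ps is the price sellers receive.
On the curves, Pb = 1714 - 2x and Ps = 510 + (10/3)x; the wedge Ps − Pb = 509 gives 510 + (10/3)x − (1714 - 2x) = 509, so x' = 321.1875.
Then Pb = 1714 − 2·321.1875 = 1071.625 and Ps = 510 + (10/3)·321.1875 = 1580.625.

x' = 321.1875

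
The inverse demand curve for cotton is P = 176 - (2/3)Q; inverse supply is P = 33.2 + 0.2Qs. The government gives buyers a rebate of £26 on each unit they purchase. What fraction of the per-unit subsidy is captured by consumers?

Consumer share = 10/13

Pre-subsidy: 176 - (2/3)Q = 33.2 + 0.2Q gives Q* = 2142/13 and P* = 860/13.
With the rebate, buyers effectively pay Pb = Ps − 26, where Ps is the price sellers receive.
On the curves, Pb = 176 - (2/3)Q and Ps = 33.2 + 0.2Q; the wedge Ps − Pb = 26 gives 33.2 + 0.2Q − (176 - (2/3)Q) = 26, so Q' = 2532/13.
Then Pb = 176 − (2/3)·(2532/13) = 600/13 and Ps = 33.2 + 0.2·(2532/13) = 938/13.
Buyers' price falls by P* − Pb = 860/13 − 600/13 = 20; sellers' price rises by Ps − P* = 938/13 − 860/13 = 6.
So consumers capture 20/26 = 10/13 of each unit of subsidy.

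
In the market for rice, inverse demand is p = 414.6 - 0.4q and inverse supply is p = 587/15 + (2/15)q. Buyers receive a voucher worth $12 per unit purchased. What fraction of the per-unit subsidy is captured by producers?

Pre-subsidy: 414.6 - 0.4q = 587/15 + (2/15)q gives q* = 704 and p* = 133.
With the rebate, buyers effectively pay pb = ps − 12, where ps is the price sellers receive.
On the curves, pb = 414.6 - 0.4q and ps = 587/15 + (2/15)q; the wedge ps − pb = 12 gives 587/15 + (2/15)q − (414.6 - 0.4q) = 12, so q' = 726.5.
Then pb = 414.6 − 0.4·726.5 = 124 and ps = 587/15 + (2/15)·726.5 = 136.
Buyers' price falls by p* − pb = 133 − 124 = 9; sellers' price rises by ps − p* = 136 − 133 = 3.
So producers capture 3/12 = 0.25 of each unit of subsidy.

Producer share = 0.25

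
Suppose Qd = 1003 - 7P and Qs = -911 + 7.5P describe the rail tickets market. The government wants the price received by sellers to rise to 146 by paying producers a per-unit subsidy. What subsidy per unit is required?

Required subsidy s = 29 per unit

At a seller price of 146, quantity supplied is -911 + 7.5·146 = 184.
Buyers absorb 184 only when they pay Pb with 1003 − 7·Pb = 184, i.e. Pb = 117.
s = Ps − Pb = 146 − 117 = 29.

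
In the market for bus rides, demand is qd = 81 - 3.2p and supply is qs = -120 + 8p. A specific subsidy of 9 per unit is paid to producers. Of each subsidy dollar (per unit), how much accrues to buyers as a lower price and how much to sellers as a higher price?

Buyers gain 45/7 per unit; sellers gain 18/7 per unit

Pre-subsidy: 81 - 3.2p = -120 + 8p gives p* = 1005/56, q* = 165/7.
With the subsidy, sellers receive ps = pb + 9 for each unit, where pb is the price buyers pay.
Supply in terms of pb becomes qs = -120 + 8(pb + 9) = -48 + 8pb. Setting this equal to demand: 81 - 3.2pb = -48 + 8pb, so pb = 645/56.
Sellers receive ps = 645/56 + 9 = 1149/56; q' = 81 − 3.2·(645/56) = 309/7.
Buyers' price falls by p* − pb = 1005/56 − 645/56 = 45/7; sellers' price rises by ps − p* = 1149/56 − 1005/56 = 18/7.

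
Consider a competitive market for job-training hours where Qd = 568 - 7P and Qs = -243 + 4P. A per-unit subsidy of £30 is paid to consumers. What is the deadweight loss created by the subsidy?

Deadweight loss = 12600/11

Pre-subsidy: 568 - 7P = -243 + 4P gives P* = 811/11, Q* = 571/11.
With the rebate, buyers effectively pay Pb = Ps − 30, where Ps is the price sellers receive.
Demand in terms of Ps becomes Qd = 568 − 7(Ps − 30) = 778 - 7Ps. Setting this equal to supply: 778 - 7Ps = -243 + 4Ps, so Ps = 1021/11.
Buyers pay Pb = 1021/11 − 30 = 691/11; Q' = -243 + 4·(1021/11) = 1411/11.
The subsidy expands output by 1411/11 − 571/11 = 840/11 past the efficient level; on those units the gap between marginal cost and willingness to pay runs from 0 up to 30.
DWL = ½ × 30 × 840/11 = 12600/11.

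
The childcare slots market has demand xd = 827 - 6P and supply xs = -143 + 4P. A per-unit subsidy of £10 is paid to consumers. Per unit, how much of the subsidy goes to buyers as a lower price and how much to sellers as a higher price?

Buyers gain £4 per unit; sellers gain £6 per unit

Pre-subsidy: 827 - 6P = -143 + 4P gives P* = 97, x* = 245.
With the rebate, buyers effectively pay Pb = Ps − 10, where Ps is the price sellers receive.
Demand in terms of Ps becomes xd = 827 − 6(Ps − 10) = 887 - 6Ps. Setting this equal to supply: 887 - 6Ps = -143 + 4Ps, so Ps = 103.
Buyers pay Pb = 103 − 10 = 93; x' = -143 + 4·103 = 269.
Buyers' price falls by P* − Pb = 97 − 93 = 4; sellers' price rises by Ps − P* = 103 − 97 = 6.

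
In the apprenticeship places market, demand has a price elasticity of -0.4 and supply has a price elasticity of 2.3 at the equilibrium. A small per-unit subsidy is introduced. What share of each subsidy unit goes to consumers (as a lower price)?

For a small subsidy around the equilibrium, the benefit split depends on the relative slopes, which at a point are proportional to the elasticities.
Buyer share = εs/(εs + |εd|) = 2.3/(2.3 + 0.4) = 23/27; seller share = |εd|/(εs + |εd|) = 4/27.

Consumer share = 23/27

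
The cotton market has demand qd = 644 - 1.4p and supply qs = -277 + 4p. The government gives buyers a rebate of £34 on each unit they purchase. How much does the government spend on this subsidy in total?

Pre-subsidy: 644 - 1.4p = -277 + 4p gives p* = 1535/9, q* = 3647/9.
With the rebate, buyers effectively pay pb = ps − 34, where ps is the price sellers receive.
Demand in terms of ps becomes qd = 644 − 1.4(ps − 34) = 691.6 - 1.4ps. Setting this equal to supply: 691.6 - 1.4ps = -277 + 4ps, so ps = 4843/27.
Buyers pay pb = 4843/27 − 34 = 3925/27; q' = -277 + 4·(4843/27) = 11893/27.
Government outlay = subsidy × quantity = 34 × 11893/27 = 404362/27.

Government cost = 404362/27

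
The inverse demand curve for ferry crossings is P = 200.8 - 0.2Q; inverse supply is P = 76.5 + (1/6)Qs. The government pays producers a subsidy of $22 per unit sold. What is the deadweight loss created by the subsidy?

Deadweight loss = $660

Pre-subsidy: 200.8 - 0.2Q = 76.5 + (1/6)Q gives Q* = 339 and P* = 133.
With the subsidy, sellers receive Ps = Pb + 22 for each unit, where Pb is the price buyers pay.
On the curves, Pb = 200.8 - 0.2Q and Ps = 76.5 + (1/6)Q; the wedge Ps − Pb = 22 gives 76.5 + (1/6)Q − (200.8 - 0.2Q) = 22, so Q' = 399.
Then Pb = 200.8 − 0.2·399 = 121 and Ps = 76.5 + (1/6)·399 = 143.
The subsidy expands output by 399 − 339 = 60 past the efficient level; on those units the gap between marginal cost and willingness to pay runs from 0 up to 22.
DWL = ½ × 22 × 60 = 660.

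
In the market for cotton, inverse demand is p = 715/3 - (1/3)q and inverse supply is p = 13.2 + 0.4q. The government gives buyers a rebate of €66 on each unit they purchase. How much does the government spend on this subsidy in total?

Government cost = €26202

Pre-subsidy: 715/3 - (1/3)q = 13.2 + 0.4q gives q* = 307 and p* = 136.
With the rebate, buyers effectively pay pb = ps − 66, where ps is the price sellers receive.
On the curves, pb = 715/3 - (1/3)q and ps = 13.2 + 0.4q; the wedge ps − pb = 66 gives 13.2 + 0.4q − (715/3 - (1/3)q) = 66, so q' = 397.
Then pb = 715/3 − (1/3)·397 = 106 and ps = 13.2 + 0.4·397 = 172.
Government outlay = subsidy × quantity = 66 × 397 = 26202.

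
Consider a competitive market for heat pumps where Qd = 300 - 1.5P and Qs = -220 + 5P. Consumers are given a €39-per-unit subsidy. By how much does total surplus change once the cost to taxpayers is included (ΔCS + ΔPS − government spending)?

Pre-subsidy: 300 - 1.5P = -220 + 5P gives P* = 80, Q* = 180.
With the rebate, buyers effectively pay Pb = Ps − 39, where Ps is the price sellers receive.
Demand in terms of Ps becomes Qd = 300 − 1.5(Ps − 39) = 358.5 - 1.5Ps. Setting this equal to supply: 358.5 - 1.5Ps = -220 + 5Ps, so Ps = 89.
Buyers pay Pb = 89 − 39 = 50; Q' = -220 + 5·89 = 225.
ΔCS = ½(180 + 225)(80 − 50) = 6075; ΔPS = ½(180 + 225)(89 − 80) = 1822.5.
Government spending = 39 × 225 = 8775.
Net change = 6075 + 1822.5 − 8775 = -877.5. The loss equals the DWL triangle ½·39·45.

Net change in total surplus = -€877.5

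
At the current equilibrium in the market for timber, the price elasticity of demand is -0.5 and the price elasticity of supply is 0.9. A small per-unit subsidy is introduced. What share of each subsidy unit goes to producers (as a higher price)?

Producer share = 5/14

For a small subsidy around the equilibrium, the benefit split depends on the relative slopes, which at a point are proportional to the elasticities.
Buyer share = εs/(εs + |εd|) = 0.9/(0.9 + 0.5) = 9/14; seller share = |εd|/(εs + |εd|) = 5/14.
So producers capture 5/14 of the subsidy.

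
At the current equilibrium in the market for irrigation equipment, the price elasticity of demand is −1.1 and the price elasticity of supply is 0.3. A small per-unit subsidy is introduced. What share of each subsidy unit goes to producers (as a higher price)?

For a small subsidy around the equilibrium, the benefit split depends on the relative slopes, which at a point are proportional to the elasticities.
Buyer share = εs/(εs + |εd|) = 0.3/(0.3 + 1.1) = 3/14; seller share = |εd|/(εs + |εd|) = 11/14.
So producers capture 11/14 of the subsidy.

Producer share = 11/14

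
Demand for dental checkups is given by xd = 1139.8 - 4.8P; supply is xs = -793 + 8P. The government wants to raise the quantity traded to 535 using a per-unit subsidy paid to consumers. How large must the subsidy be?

Required subsidy s = 40 per unit

At x = 535, invert demand for the buyer price: Pb = (1139.8 − 535)/4.8 = 126; invert supply for the seller price: Ps = (535 − (-793))/8 = 166.
The subsidy must fill the gap: s = Ps − Pb = 166 − 126 = 40.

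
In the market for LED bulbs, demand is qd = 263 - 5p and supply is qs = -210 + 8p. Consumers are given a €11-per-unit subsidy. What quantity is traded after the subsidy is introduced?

Pre-subsidy: 263 - 5p = -210 + 8p gives p* = 473/13, q* = 1054/13.
With the rebate, buyers effectively pay pb = ps − 11, where ps is the price sellers receive.
Demand in terms of ps becomes qd = 263 − 5(ps − 11) = 318 - 5ps. Setting this equal to supply: 318 - 5ps = -210 + 8ps, so ps = 528/13.
Buyers pay pb = 528/13 − 11 = 385/13; q' = -210 + 8·(528/13) = 1494/13.

q' = 1494/13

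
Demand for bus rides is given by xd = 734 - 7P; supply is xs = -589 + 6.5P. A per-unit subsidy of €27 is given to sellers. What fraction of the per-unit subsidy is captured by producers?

Pre-subsidy: 734 - 7P = -589 + 6.5P gives P* = 98, x* = 48.
With the subsidy, sellers receive Ps = Pb + 27 for each unit, where Pb is the price buyers pay.
Supply in terms of Pb becomes xs = -589 + 6.5(Pb + 27) = -413.5 + 6.5Pb. Setting this equal to demand: 734 - 7Pb = -413.5 + 6.5Pb, so Pb = 85.
Sellers receive Ps = 85 + 27 = 112; x' = 734 − 7·85 = 139.
Buyers' price falls by P* − Pb = 98 − 85 = 13; sellers' price rises by Ps − P* = 112 − 98 = 14.
So producers capture 14/27 = 14/27 of each unit of subsidy.

Producer share = 14/27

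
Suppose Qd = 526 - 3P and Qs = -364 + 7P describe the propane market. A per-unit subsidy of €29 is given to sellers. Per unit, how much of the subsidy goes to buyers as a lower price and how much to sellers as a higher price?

Pre-subsidy: 526 - 3P = -364 + 7P gives P* = 89, Q* = 259.
With the subsidy, sellers receive Ps = Pb + 29 for each unit, where Pb is the price buyers pay.
Supply in terms of Pb becomes Qs = -364 + 7(Pb + 29) = -161 + 7Pb. Setting this equal to demand: 526 - 3Pb = -161 + 7Pb, so Pb = 68.7.
Sellers receive Ps = 68.7 + 29 = 97.7; Q' = 526 − 3·68.7 = 319.9.
Buyers' price falls by P* − Pb = 89 − 68.7 = 20.3; sellers' price rises by Ps − P* = 97.7 − 89 = 8.7.

Buyers gain €20.3 per unit; sellers gain €8.7 per unit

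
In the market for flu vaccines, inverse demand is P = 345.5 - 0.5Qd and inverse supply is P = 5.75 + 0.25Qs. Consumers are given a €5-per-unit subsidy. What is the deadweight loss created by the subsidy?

Pre-subsidy: 345.5 - 0.5Q = 5.75 + 0.25Q gives Q* = 453 and P* = 119.
With the rebate, buyers effectively pay Pb = Ps − 5, where Ps is the price sellers receive.
On the curves, Pb = 345.5 - 0.5Q and Ps = 5.75 + 0.25Q; the wedge Ps − Pb = 5 gives 5.75 + 0.25Q − (345.5 - 0.5Q) = 5, so Q' = 1379/3.
Then Pb = 345.5 − 0.5·(1379/3) = 347/3 and Ps = 5.75 + 0.25·(1379/3) = 362/3.
The subsidy expands output by 1379/3 − 453 = 20/3 past the efficient level; on those units the gap between marginal cost and willingness to pay runs from 0 up to 5.
DWL = ½ × 5 × 20/3 = 50/3.

Deadweight loss = 50/3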